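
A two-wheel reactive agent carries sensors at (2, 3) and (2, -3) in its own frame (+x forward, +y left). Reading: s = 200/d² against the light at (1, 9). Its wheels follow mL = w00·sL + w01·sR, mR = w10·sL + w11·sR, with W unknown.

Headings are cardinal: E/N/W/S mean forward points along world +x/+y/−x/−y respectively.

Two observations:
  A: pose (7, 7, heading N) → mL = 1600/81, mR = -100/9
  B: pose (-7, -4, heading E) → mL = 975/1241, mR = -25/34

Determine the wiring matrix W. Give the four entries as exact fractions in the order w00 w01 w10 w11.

obs A: pose=(7,7,N) → sL=200/9, sR=200/81, mL=1600/81, mR=-100/9
obs B: pose=(-7,-4,E) → sL=25/17, sR=50/73, mL=975/1241, mR=-25/34
sensor matrix S = [[200/9, 200/81], [25/17, 50/73]]; det S = 1165000/100521
solve [mL_A; mL_B] = S·[w00; w01] and [mR_A; mR_B] = S·[w10; w11]:
  w00 = 1, w01 = -1, w10 = -1/2, w11 = 0

1 -1 -1/2 0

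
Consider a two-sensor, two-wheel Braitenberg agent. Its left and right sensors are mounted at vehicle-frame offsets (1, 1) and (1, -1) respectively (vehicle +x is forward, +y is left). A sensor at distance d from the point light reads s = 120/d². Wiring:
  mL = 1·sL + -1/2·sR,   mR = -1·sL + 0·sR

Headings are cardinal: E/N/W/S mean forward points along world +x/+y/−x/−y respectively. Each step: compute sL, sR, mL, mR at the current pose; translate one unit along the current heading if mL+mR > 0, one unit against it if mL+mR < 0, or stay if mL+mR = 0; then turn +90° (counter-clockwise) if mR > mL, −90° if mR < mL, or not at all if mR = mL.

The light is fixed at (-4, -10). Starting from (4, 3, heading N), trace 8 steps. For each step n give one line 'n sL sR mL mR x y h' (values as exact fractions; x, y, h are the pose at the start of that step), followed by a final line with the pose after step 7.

n=0: pose=(4,3,N); sL=24/49, sR=120/277; mL=3708/13573, mR=-24/49; mL+mR=-60/277 → advance -1; mR−mL=-10356/13573 → turn -1·90°
n=1: pose=(4,2,E); sL=12/25, sR=60/101; mL=462/2525, mR=-12/25; mL+mR=-30/101 → advance -1; mR−mL=-1674/2525 → turn -1·90°
n=2: pose=(3,2,S); sL=24/37, sR=120/157; mL=1548/5809, mR=-24/37; mL+mR=-60/157 → advance -1; mR−mL=-5316/5809 → turn -1·90°
n=3: pose=(3,3,W); sL=2/3, sR=15/29; mL=71/174, mR=-2/3; mL+mR=-15/58 → advance -1; mR−mL=-187/174 → turn -1·90°
n=4: pose=(4,3,N); sL=24/49, sR=120/277; mL=3708/13573, mR=-24/49; mL+mR=-60/277 → advance -1; mR−mL=-10356/13573 → turn -1·90°
n=5: pose=(4,2,E); sL=12/25, sR=60/101; mL=462/2525, mR=-12/25; mL+mR=-30/101 → advance -1; mR−mL=-1674/2525 → turn -1·90°
n=6: pose=(3,2,S); sL=24/37, sR=120/157; mL=1548/5809, mR=-24/37; mL+mR=-60/157 → advance -1; mR−mL=-5316/5809 → turn -1·90°
n=7: pose=(3,3,W); sL=2/3, sR=15/29; mL=71/174, mR=-2/3; mL+mR=-15/58 → advance -1; mR−mL=-187/174 → turn -1·90°

0 24/49 120/277 3708/13573 -24/49 4 3 N
1 12/25 60/101 462/2525 -12/25 4 2 E
2 24/37 120/157 1548/5809 -24/37 3 2 S
3 2/3 15/29 71/174 -2/3 3 3 W
4 24/49 120/277 3708/13573 -24/49 4 3 N
5 12/25 60/101 462/2525 -12/25 4 2 E
6 24/37 120/157 1548/5809 -24/37 3 2 S
7 2/3 15/29 71/174 -2/3 3 3 W
final 4 3 N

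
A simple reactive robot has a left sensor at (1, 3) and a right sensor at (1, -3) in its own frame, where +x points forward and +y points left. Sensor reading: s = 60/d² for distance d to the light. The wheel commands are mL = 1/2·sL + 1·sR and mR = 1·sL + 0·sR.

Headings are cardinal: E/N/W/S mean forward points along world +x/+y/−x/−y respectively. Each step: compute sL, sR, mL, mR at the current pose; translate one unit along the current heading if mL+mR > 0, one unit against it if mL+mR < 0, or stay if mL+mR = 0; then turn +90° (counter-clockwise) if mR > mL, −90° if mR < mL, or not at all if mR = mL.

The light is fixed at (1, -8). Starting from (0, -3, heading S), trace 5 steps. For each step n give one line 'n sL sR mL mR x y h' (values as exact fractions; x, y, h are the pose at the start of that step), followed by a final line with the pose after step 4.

n=0: pose=(0,-3,S); sL=3, sR=15/8; mL=27/8, mR=3; mL+mR=51/8 → advance +1; mR−mL=-3/8 → turn -1·90°
n=1: pose=(0,-4,W); sL=12, sR=60/53; mL=378/53, mR=12; mL+mR=1014/53 → advance +1; mR−mL=258/53 → turn +1·90°
n=2: pose=(-1,-4,S); sL=6, sR=30/17; mL=81/17, mR=6; mL+mR=183/17 → advance +1; mR−mL=21/17 → turn +1·90°
n=3: pose=(-1,-5,E); sL=60/37, sR=60; mL=2250/37, mR=60/37; mL+mR=2310/37 → advance +1; mR−mL=-2190/37 → turn -1·90°
n=4: pose=(0,-5,S); sL=15/2, sR=3; mL=27/4, mR=15/2; mL+mR=57/4 → advance +1; mR−mL=3/4 → turn +1·90°

0 3 15/8 27/8 3 0 -3 S
1 12 60/53 378/53 12 0 -4 W
2 6 30/17 81/17 6 -1 -4 S
3 60/37 60 2250/37 60/37 -1 -5 E
4 15/2 3 27/4 15/2 0 -5 S
final 0 -6 E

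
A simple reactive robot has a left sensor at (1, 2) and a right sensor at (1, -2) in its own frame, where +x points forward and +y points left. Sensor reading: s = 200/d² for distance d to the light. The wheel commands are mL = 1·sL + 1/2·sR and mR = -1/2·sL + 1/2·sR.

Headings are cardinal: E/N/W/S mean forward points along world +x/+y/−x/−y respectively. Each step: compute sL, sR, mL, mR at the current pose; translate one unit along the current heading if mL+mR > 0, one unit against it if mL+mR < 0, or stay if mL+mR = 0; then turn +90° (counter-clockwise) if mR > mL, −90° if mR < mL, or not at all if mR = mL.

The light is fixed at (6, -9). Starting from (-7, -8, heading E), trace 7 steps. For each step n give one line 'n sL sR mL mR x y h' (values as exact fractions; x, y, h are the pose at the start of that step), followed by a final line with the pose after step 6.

n=0: pose=(-7,-8,E); sL=200/153, sR=40/29; mL=8860/4437, mR=160/4437; mL+mR=9020/4437 → advance +1; mR−mL=-100/51 → turn -1·90°
n=1: pose=(-6,-8,S); sL=2, sR=50/49; mL=123/49, mR=-24/49; mL+mR=99/49 → advance +1; mR−mL=-3 → turn -1·90°
n=2: pose=(-6,-9,W); sL=200/173, sR=200/173; mL=300/173, mR=0; mL+mR=300/173 → advance +1; mR−mL=-300/173 → turn -1·90°
n=3: pose=(-7,-9,N); sL=100/113, sR=100/61; mL=11750/6893, mR=2600/6893; mL+mR=14350/6893 → advance +1; mR−mL=-150/113 → turn -1·90°
n=4: pose=(-7,-8,E); sL=200/153, sR=40/29; mL=8860/4437, mR=160/4437; mL+mR=9020/4437 → advance +1; mR−mL=-100/51 → turn -1·90°
n=5: pose=(-6,-8,S); sL=2, sR=50/49; mL=123/49, mR=-24/49; mL+mR=99/49 → advance +1; mR−mL=-3 → turn -1·90°
n=6: pose=(-6,-9,W); sL=200/173, sR=200/173; mL=300/173, mR=0; mL+mR=300/173 → advance +1; mR−mL=-300/173 → turn -1·90°

0 200/153 40/29 8860/4437 160/4437 -7 -8 E
1 2 50/49 123/49 -24/49 -6 -8 S
2 200/173 200/173 300/173 0 -6 -9 W
3 100/113 100/61 11750/6893 2600/6893 -7 -9 N
4 200/153 40/29 8860/4437 160/4437 -7 -8 E
5 2 50/49 123/49 -24/49 -6 -8 S
6 200/173 200/173 300/173 0 -6 -9 W
final -7 -9 N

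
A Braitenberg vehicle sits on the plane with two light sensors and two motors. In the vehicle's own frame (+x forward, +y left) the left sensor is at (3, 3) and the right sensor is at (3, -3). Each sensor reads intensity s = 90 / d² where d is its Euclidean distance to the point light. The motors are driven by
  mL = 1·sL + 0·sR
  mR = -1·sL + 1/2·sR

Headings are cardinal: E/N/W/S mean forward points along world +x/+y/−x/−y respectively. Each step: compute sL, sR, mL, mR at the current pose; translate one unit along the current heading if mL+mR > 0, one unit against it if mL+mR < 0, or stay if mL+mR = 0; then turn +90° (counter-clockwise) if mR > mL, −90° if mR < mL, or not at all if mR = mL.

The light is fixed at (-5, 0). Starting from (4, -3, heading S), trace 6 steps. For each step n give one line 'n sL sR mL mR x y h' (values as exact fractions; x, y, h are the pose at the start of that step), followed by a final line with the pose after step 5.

0 1/2 5/4 1/2 1/8 4 -3 S
1 18/17 90/37 18/17 99/629 4 -4 W
2 45/13 45/61 45/13 -4905/1586 3 -4 N
3 90/121 90/157 90/121 -8685/18997 3 -3 E
4 1/2 5/4 1/2 1/8 4 -3 S
5 18/17 90/37 18/17 99/629 4 -4 W
final 3 -4 N

n=0: pose=(4,-3,S); sL=1/2, sR=5/4; mL=1/2, mR=1/8; mL+mR=5/8 → advance +1; mR−mL=-3/8 → turn -1·90°
n=1: pose=(4,-4,W); sL=18/17, sR=90/37; mL=18/17, mR=99/629; mL+mR=45/37 → advance +1; mR−mL=-567/629 → turn -1·90°
n=2: pose=(3,-4,N); sL=45/13, sR=45/61; mL=45/13, mR=-4905/1586; mL+mR=45/122 → advance +1; mR−mL=-10395/1586 → turn -1·90°
n=3: pose=(3,-3,E); sL=90/121, sR=90/157; mL=90/121, mR=-8685/18997; mL+mR=45/157 → advance +1; mR−mL=-22815/18997 → turn -1·90°
n=4: pose=(4,-3,S); sL=1/2, sR=5/4; mL=1/2, mR=1/8; mL+mR=5/8 → advance +1; mR−mL=-3/8 → turn -1·90°
n=5: pose=(4,-4,W); sL=18/17, sR=90/37; mL=18/17, mR=99/629; mL+mR=45/37 → advance +1; mR−mL=-567/629 → turn -1·90°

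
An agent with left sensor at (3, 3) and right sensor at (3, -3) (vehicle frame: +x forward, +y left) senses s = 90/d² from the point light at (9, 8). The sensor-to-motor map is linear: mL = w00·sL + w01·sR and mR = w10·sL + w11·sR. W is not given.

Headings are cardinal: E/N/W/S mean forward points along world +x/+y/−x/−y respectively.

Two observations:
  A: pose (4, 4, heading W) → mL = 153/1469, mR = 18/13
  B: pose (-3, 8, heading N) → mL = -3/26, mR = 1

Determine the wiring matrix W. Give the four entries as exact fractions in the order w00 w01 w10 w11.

obs A: pose=(4,4,W) → sL=90/113, sR=18/13, mL=153/1469, mR=18/13
obs B: pose=(-3,8,N) → sL=5/13, sR=1, mL=-3/26, mR=1
sensor matrix S = [[90/113, 18/13], [5/13, 1]]; det S = 5040/19097
solve [mL_A; mL_B] = S·[w00; w01] and [mR_A; mR_B] = S·[w10; w11]:
  w00 = 1, w01 = -1/2, w10 = 0, w11 = 1

1 -1/2 0 1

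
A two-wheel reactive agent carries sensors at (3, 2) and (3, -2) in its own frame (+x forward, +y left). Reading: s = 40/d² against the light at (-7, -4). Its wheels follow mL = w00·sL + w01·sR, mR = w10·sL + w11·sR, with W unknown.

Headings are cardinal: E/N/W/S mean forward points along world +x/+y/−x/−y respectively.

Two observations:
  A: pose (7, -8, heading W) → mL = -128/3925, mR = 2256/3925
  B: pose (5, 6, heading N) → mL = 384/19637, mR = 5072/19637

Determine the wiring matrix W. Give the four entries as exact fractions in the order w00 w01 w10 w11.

obs A: pose=(7,-8,W) → sL=40/157, sR=8/25, mL=-128/3925, mR=2256/3925
obs B: pose=(5,6,N) → sL=40/269, sR=8/73, mL=384/19637, mR=5072/19637
sensor matrix S = [[40/157, 8/25], [40/269, 8/73]]; det S = -303104/15415045
solve [mL_A; mL_B] = S·[w00; w01] and [mR_A; mR_B] = S·[w10; w11]:
  w00 = 1/2, w01 = -1/2, w10 = 1, w11 = 1

1/2 -1/2 1 1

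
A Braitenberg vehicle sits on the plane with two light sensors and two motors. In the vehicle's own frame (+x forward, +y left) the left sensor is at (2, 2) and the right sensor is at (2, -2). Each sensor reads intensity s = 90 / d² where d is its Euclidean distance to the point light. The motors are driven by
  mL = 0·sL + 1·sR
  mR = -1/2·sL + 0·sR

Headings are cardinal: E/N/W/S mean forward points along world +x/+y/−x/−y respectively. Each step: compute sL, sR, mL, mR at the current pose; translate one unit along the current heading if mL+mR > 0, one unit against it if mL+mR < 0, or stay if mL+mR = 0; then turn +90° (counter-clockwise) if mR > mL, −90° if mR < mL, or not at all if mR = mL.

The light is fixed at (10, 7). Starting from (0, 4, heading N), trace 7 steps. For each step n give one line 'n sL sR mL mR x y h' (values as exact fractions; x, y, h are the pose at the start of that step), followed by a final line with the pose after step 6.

0 18/29 18/13 18/13 -9/29 0 4 N
1 45/32 9/8 9/8 -45/64 0 5 E
2 18/13 90/137 90/137 -9/13 1 5 S
3 9/13 45/61 45/61 -9/26 1 6 W
4 18/29 18/13 18/13 -9/29 0 6 N
5 45/34 45/34 45/34 -45/68 0 7 E
6 90/53 18/25 18/25 -45/53 1 7 S
final 1 8 W

n=0: pose=(0,4,N); sL=18/29, sR=18/13; mL=18/13, mR=-9/29; mL+mR=405/377 → advance +1; mR−mL=-639/377 → turn -1·90°
n=1: pose=(0,5,E); sL=45/32, sR=9/8; mL=9/8, mR=-45/64; mL+mR=27/64 → advance +1; mR−mL=-117/64 → turn -1·90°
n=2: pose=(1,5,S); sL=18/13, sR=90/137; mL=90/137, mR=-9/13; mL+mR=-63/1781 → advance -1; mR−mL=-2403/1781 → turn -1·90°
n=3: pose=(1,6,W); sL=9/13, sR=45/61; mL=45/61, mR=-9/26; mL+mR=621/1586 → advance +1; mR−mL=-1719/1586 → turn -1·90°
n=4: pose=(0,6,N); sL=18/29, sR=18/13; mL=18/13, mR=-9/29; mL+mR=405/377 → advance +1; mR−mL=-639/377 → turn -1·90°
n=5: pose=(0,7,E); sL=45/34, sR=45/34; mL=45/34, mR=-45/68; mL+mR=45/68 → advance +1; mR−mL=-135/68 → turn -1·90°
n=6: pose=(1,7,S); sL=90/53, sR=18/25; mL=18/25, mR=-45/53; mL+mR=-171/1325 → advance -1; mR−mL=-2079/1325 → turn -1·90°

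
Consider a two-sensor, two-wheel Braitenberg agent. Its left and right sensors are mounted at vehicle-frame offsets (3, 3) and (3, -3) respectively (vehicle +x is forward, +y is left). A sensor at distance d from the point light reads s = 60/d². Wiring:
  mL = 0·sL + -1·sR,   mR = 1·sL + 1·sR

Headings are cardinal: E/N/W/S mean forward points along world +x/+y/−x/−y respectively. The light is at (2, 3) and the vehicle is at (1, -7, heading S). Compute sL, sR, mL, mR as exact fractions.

left sensor world pos  = (4, -10); dL² = 173
right sensor world pos = (-2, -10); dR² = 185
sL = 60/173 = 60/173
sR = 60/185 = 12/37
mL = 0·sL + -1·sR = -12/37
mR = 1·sL + 1·sR = 4296/6401

60/173 12/37 -12/37 4296/6401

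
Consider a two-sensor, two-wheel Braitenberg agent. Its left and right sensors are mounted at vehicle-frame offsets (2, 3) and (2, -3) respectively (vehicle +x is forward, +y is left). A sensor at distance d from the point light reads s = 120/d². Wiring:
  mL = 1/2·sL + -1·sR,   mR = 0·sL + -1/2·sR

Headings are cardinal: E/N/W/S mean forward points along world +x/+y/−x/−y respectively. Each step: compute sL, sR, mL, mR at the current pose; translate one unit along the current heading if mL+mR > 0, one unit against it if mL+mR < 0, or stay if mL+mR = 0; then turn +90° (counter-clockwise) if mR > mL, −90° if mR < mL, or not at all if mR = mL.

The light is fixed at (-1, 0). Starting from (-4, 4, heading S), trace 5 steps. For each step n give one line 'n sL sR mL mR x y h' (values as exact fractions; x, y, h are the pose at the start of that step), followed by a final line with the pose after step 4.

0 30 3 12 -3/2 -4 4 S
1 24/5 120/61 132/305 -60/61 -4 3 W
2 12/5 60/13 -222/65 -30/13 -3 3 N
3 120/17 120/41 420/697 -60/41 -3 2 W
4 15/4 6 -33/8 -3 -2 2 N
final -2 1 W

n=0: pose=(-4,4,S); sL=30, sR=3; mL=12, mR=-3/2; mL+mR=21/2 → advance +1; mR−mL=-27/2 → turn -1·90°
n=1: pose=(-4,3,W); sL=24/5, sR=120/61; mL=132/305, mR=-60/61; mL+mR=-168/305 → advance -1; mR−mL=-432/305 → turn -1·90°
n=2: pose=(-3,3,N); sL=12/5, sR=60/13; mL=-222/65, mR=-30/13; mL+mR=-372/65 → advance -1; mR−mL=72/65 → turn +1·90°
n=3: pose=(-3,2,W); sL=120/17, sR=120/41; mL=420/697, mR=-60/41; mL+mR=-600/697 → advance -1; mR−mL=-1440/697 → turn -1·90°
n=4: pose=(-2,2,N); sL=15/4, sR=6; mL=-33/8, mR=-3; mL+mR=-57/8 → advance -1; mR−mL=9/8 → turn +1·90°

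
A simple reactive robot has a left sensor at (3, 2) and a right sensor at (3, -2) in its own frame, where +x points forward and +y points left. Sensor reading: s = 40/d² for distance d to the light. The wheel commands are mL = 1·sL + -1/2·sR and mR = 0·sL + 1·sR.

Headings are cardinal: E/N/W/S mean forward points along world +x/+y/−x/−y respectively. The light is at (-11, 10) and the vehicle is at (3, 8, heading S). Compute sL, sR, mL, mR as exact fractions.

left sensor world pos  = (5, 5); dL² = 281
right sensor world pos = (1, 5); dR² = 169
sL = 40/281 = 40/281
sR = 40/169 = 40/169
mL = 1·sL + -1/2·sR = 1140/47489
mR = 0·sL + 1·sR = 40/169

40/281 40/169 1140/47489 40/169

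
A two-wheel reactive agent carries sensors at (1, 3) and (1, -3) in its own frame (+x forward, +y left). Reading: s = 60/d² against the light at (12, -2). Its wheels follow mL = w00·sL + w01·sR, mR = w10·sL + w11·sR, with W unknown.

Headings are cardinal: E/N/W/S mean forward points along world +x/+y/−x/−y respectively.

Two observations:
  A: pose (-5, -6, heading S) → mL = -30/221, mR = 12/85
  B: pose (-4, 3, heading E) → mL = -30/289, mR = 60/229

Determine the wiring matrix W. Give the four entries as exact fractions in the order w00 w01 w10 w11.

obs A: pose=(-5,-6,S) → sL=60/221, sR=12/85, mL=-30/221, mR=12/85
obs B: pose=(-4,3,E) → sL=60/289, sR=60/229, mL=-30/289, mR=60/229
sensor matrix S = [[60/221, 12/85], [60/289, 60/229]]; det S = 611712/14626001
solve [mL_A; mL_B] = S·[w00; w01] and [mR_A; mR_B] = S·[w10; w11]:
  w00 = -1/2, w01 = 0, w10 = 0, w11 = 1

-1/2 0 0 1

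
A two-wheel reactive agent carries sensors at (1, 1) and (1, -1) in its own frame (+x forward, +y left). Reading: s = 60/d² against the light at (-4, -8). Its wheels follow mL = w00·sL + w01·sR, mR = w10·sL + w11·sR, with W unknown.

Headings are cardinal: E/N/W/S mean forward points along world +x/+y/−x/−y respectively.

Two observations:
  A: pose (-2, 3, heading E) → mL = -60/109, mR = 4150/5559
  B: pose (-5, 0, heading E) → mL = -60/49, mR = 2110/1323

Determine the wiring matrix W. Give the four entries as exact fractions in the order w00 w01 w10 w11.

obs A: pose=(-2,3,E) → sL=20/51, sR=60/109, mL=-60/109, mR=4150/5559
obs B: pose=(-5,0,E) → sL=20/27, sR=60/49, mL=-60/49, mR=2110/1323
sensor matrix S = [[20/51, 60/109], [20/27, 60/49]]; det S = 59200/817173
solve [mL_A; mL_B] = S·[w00; w01] and [mR_A; mR_B] = S·[w10; w11]:
  w00 = 0, w01 = -1, w10 = 1/2, w11 = 1

0 -1 1/2 1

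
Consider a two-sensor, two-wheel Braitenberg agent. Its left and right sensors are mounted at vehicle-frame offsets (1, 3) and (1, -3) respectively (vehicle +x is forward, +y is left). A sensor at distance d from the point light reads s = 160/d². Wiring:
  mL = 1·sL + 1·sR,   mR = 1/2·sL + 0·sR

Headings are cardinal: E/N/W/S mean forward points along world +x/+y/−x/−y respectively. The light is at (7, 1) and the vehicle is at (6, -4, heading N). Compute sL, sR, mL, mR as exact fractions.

5 8 13 5/2

left sensor world pos  = (3, -3); dL² = 32
right sensor world pos = (9, -3); dR² = 20
sL = 160/32 = 5
sR = 160/20 = 8
mL = 1·sL + 1·sR = 13
mR = 1/2·sL + 0·sR = 5/2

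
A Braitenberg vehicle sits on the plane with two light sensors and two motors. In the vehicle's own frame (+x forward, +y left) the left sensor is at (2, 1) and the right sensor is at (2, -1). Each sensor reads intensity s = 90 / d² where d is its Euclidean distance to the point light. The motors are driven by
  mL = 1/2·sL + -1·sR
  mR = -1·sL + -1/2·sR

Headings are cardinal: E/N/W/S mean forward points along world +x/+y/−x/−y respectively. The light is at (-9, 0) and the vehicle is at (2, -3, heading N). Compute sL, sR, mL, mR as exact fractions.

90/101 18/29 -513/2929 -3519/2929

left sensor world pos  = (1, -1); dL² = 101
right sensor world pos = (3, -1); dR² = 145
sL = 90/101 = 90/101
sR = 90/145 = 18/29
mL = 1/2·sL + -1·sR = -513/2929
mR = -1·sL + -1/2·sR = -3519/2929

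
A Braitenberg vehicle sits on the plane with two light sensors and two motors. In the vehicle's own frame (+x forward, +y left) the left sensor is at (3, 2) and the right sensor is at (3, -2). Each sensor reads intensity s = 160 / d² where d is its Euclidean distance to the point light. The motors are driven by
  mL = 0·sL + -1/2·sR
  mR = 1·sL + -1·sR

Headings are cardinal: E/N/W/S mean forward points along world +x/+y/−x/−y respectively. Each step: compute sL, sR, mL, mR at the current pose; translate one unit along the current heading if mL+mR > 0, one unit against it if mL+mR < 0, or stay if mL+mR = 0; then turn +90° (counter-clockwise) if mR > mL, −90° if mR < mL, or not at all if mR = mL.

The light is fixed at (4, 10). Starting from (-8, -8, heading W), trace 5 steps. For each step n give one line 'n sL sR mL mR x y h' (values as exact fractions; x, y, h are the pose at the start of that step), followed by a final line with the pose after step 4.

0 32/125 160/481 -80/481 -4608/60125 -8 -8 W
1 80/261 16/61 -8/61 704/15921 -7 -8 S
2 160/289 32/85 -16/85 256/1445 -7 -7 E
3 20/49 20/37 -10/37 -240/1813 -8 -7 N
4 32/125 160/481 -80/481 -4608/60125 -8 -8 W
final -7 -8 S

n=0: pose=(-8,-8,W); sL=32/125, sR=160/481; mL=-80/481, mR=-4608/60125; mL+mR=-14608/60125 → advance -1; mR−mL=5392/60125 → turn +1·90°
n=1: pose=(-7,-8,S); sL=80/261, sR=16/61; mL=-8/61, mR=704/15921; mL+mR=-1384/15921 → advance -1; mR−mL=2792/15921 → turn +1·90°
n=2: pose=(-7,-7,E); sL=160/289, sR=32/85; mL=-16/85, mR=256/1445; mL+mR=-16/1445 → advance -1; mR−mL=528/1445 → turn +1·90°
n=3: pose=(-8,-7,N); sL=20/49, sR=20/37; mL=-10/37, mR=-240/1813; mL+mR=-730/1813 → advance -1; mR−mL=250/1813 → turn +1·90°
n=4: pose=(-8,-8,W); sL=32/125, sR=160/481; mL=-80/481, mR=-4608/60125; mL+mR=-14608/60125 → advance -1; mR−mL=5392/60125 → turn +1·90°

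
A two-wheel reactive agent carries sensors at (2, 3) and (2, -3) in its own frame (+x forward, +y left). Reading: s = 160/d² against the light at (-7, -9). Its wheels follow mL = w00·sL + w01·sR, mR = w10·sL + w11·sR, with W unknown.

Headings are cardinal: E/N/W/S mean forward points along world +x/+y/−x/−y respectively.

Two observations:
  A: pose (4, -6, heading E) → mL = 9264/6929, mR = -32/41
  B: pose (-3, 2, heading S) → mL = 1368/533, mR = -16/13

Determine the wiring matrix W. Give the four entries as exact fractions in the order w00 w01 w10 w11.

obs A: pose=(4,-6,E) → sL=32/41, sR=160/169, mL=9264/6929, mR=-32/41
obs B: pose=(-3,2,S) → sL=16/13, sR=80/41, mL=1368/533, mR=-16/13
sensor matrix S = [[32/41, 160/169], [16/13, 80/41]]; det S = 1320960/3693157
solve [mL_A; mL_B] = S·[w00; w01] and [mR_A; mR_B] = S·[w10; w11]:
  w00 = 1/2, w01 = 1, w10 = -1, w11 = 0

1/2 1 -1 0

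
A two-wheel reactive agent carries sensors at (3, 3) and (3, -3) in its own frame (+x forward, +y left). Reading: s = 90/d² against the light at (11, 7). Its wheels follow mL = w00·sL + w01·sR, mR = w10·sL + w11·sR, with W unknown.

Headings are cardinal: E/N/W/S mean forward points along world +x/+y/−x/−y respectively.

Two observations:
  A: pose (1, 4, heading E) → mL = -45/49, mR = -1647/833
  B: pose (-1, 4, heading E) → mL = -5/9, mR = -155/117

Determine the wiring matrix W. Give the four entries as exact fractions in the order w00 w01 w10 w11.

obs A: pose=(1,4,E) → sL=90/49, sR=18/17, mL=-45/49, mR=-1647/833
obs B: pose=(-1,4,E) → sL=10/9, sR=10/13, mL=-5/9, mR=-155/117
sensor matrix S = [[90/49, 18/17], [10/9, 10/13]]; det S = 2560/10829
solve [mL_A; mL_B] = S·[w00; w01] and [mR_A; mR_B] = S·[w10; w11]:
  w00 = -1/2, w01 = 0, w10 = -1/2, w11 = -1

-1/2 0 -1/2 -1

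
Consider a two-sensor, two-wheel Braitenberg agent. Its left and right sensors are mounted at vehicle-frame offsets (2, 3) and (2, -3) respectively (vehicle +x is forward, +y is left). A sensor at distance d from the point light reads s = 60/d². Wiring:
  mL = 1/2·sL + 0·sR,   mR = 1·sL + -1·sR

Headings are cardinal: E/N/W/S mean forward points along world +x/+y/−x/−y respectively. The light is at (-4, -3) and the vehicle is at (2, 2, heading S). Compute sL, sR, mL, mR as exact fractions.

left sensor world pos  = (5, 0); dL² = 90
right sensor world pos = (-1, 0); dR² = 18
sL = 60/90 = 2/3
sR = 60/18 = 10/3
mL = 1/2·sL + 0·sR = 1/3
mR = 1·sL + -1·sR = -8/3

2/3 10/3 1/3 -8/3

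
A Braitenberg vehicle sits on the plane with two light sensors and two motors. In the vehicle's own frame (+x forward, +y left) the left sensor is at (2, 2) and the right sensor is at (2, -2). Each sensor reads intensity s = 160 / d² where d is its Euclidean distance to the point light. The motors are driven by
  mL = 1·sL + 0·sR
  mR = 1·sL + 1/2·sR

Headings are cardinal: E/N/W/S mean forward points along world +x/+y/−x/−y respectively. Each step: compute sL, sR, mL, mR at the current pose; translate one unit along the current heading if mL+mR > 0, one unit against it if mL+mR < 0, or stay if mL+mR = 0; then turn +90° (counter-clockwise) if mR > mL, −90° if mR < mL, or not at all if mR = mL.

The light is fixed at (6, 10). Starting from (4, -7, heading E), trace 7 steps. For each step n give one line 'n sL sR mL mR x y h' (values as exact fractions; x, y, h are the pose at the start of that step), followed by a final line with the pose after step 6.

0 32/45 160/361 32/45 15152/16245 4 -7 E
1 80/117 80/113 80/117 13720/13221 5 -7 N
2 160/333 32/41 160/333 11888/13653 5 -6 W
3 40/81 8/17 40/81 1004/1377 4 -6 S
4 32/45 160/361 32/45 15152/16245 4 -7 E
5 80/117 80/113 80/117 13720/13221 5 -7 N
6 160/333 32/41 160/333 11888/13653 5 -6 W
final 4 -6 S

n=0: pose=(4,-7,E); sL=32/45, sR=160/361; mL=32/45, mR=15152/16245; mL+mR=26704/16245 → advance +1; mR−mL=80/361 → turn +1·90°
n=1: pose=(5,-7,N); sL=80/117, sR=80/113; mL=80/117, mR=13720/13221; mL+mR=22760/13221 → advance +1; mR−mL=40/113 → turn +1·90°
n=2: pose=(5,-6,W); sL=160/333, sR=32/41; mL=160/333, mR=11888/13653; mL+mR=18448/13653 → advance +1; mR−mL=16/41 → turn +1·90°
n=3: pose=(4,-6,S); sL=40/81, sR=8/17; mL=40/81, mR=1004/1377; mL+mR=1684/1377 → advance +1; mR−mL=4/17 → turn +1·90°
n=4: pose=(4,-7,E); sL=32/45, sR=160/361; mL=32/45, mR=15152/16245; mL+mR=26704/16245 → advance +1; mR−mL=80/361 → turn +1·90°
n=5: pose=(5,-7,N); sL=80/117, sR=80/113; mL=80/117, mR=13720/13221; mL+mR=22760/13221 → advance +1; mR−mL=40/113 → turn +1·90°
n=6: pose=(5,-6,W); sL=160/333, sR=32/41; mL=160/333, mR=11888/13653; mL+mR=18448/13653 → advance +1; mR−mL=16/41 → turn +1·90°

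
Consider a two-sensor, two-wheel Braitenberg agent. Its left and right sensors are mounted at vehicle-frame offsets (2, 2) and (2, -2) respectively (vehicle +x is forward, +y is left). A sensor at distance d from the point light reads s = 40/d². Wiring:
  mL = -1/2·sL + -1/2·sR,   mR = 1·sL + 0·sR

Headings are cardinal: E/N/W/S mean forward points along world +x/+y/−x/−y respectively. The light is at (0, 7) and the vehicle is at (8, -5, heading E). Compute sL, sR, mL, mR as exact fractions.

1/5 5/37 -31/185 1/5

left sensor world pos  = (10, -3); dL² = 200
right sensor world pos = (10, -7); dR² = 296
sL = 40/200 = 1/5
sR = 40/296 = 5/37
mL = -1/2·sL + -1/2·sR = -31/185
mR = 1·sL + 0·sR = 1/5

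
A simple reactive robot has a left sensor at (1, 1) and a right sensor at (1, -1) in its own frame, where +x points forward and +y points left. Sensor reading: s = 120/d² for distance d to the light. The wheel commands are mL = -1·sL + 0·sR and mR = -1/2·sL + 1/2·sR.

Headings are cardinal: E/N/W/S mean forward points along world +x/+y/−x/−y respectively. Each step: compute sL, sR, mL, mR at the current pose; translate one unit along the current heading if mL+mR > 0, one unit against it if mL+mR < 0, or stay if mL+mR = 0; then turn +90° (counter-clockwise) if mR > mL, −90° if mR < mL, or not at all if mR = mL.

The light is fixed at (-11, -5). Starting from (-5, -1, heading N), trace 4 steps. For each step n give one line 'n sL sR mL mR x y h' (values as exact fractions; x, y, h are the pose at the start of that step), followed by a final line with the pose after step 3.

0 12/5 60/37 -12/5 -72/185 -5 -1 N
1 120/29 120/41 -120/29 -720/1189 -5 -2 W
2 30/17 3 -30/17 21/34 -4 -2 S
3 120/89 120/73 -120/89 960/6497 -4 -1 E
final -5 -1 N

n=0: pose=(-5,-1,N); sL=12/5, sR=60/37; mL=-12/5, mR=-72/185; mL+mR=-516/185 → advance -1; mR−mL=372/185 → turn +1·90°
n=1: pose=(-5,-2,W); sL=120/29, sR=120/41; mL=-120/29, mR=-720/1189; mL+mR=-5640/1189 → advance -1; mR−mL=4200/1189 → turn +1·90°
n=2: pose=(-4,-2,S); sL=30/17, sR=3; mL=-30/17, mR=21/34; mL+mR=-39/34 → advance -1; mR−mL=81/34 → turn +1·90°
n=3: pose=(-4,-1,E); sL=120/89, sR=120/73; mL=-120/89, mR=960/6497; mL+mR=-7800/6497 → advance -1; mR−mL=9720/6497 → turn +1·90°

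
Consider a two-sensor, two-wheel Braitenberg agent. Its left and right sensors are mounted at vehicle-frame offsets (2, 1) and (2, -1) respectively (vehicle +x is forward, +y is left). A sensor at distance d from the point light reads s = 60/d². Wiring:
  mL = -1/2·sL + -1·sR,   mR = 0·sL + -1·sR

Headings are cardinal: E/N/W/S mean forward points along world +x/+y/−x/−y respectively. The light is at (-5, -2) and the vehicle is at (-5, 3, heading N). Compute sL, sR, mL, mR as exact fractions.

left sensor world pos  = (-6, 5); dL² = 50
right sensor world pos = (-4, 5); dR² = 50
sL = 60/50 = 6/5
sR = 60/50 = 6/5
mL = -1/2·sL + -1·sR = -9/5
mR = 0·sL + -1·sR = -6/5

6/5 6/5 -9/5 -6/5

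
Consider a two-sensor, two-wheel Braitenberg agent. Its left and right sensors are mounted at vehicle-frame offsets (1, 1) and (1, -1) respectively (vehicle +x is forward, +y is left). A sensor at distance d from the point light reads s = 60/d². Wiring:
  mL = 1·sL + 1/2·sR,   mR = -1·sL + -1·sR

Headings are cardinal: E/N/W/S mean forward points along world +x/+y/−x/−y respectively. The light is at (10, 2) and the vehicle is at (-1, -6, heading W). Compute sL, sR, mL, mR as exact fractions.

left sensor world pos  = (-2, -7); dL² = 225
right sensor world pos = (-2, -5); dR² = 193
sL = 60/225 = 4/15
sR = 60/193 = 60/193
mL = 1·sL + 1/2·sR = 1222/2895
mR = -1·sL + -1·sR = -1672/2895

4/15 60/193 1222/2895 -1672/2895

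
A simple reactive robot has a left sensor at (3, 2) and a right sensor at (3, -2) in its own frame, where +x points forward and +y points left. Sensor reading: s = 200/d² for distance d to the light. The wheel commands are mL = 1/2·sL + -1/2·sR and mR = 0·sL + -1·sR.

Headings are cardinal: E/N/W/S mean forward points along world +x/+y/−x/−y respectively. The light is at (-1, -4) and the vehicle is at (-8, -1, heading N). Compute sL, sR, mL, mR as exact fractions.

left sensor world pos  = (-10, 2); dL² = 117
right sensor world pos = (-6, 2); dR² = 61
sL = 200/117 = 200/117
sR = 200/61 = 200/61
mL = 1/2·sL + -1/2·sR = -5600/7137
mR = 0·sL + -1·sR = -200/61

200/117 200/61 -5600/7137 -200/61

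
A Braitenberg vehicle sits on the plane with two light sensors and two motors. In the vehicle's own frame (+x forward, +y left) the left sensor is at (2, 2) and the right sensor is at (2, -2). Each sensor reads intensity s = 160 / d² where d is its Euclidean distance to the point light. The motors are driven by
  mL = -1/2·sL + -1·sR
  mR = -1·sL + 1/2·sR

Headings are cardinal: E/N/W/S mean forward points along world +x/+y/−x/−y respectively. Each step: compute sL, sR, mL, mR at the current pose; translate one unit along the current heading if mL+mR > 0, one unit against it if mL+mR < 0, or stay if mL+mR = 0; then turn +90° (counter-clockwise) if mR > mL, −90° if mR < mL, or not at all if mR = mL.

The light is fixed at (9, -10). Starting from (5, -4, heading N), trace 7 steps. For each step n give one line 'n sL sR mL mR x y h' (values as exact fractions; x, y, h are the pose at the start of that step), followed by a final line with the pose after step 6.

0 8/5 40/17 -268/85 -36/85 5 -4 N
1 32/9 32/17 -560/153 -400/153 5 -5 W
2 16 80/17 -216/17 -232/17 6 -5 S
3 160/41 160/89 -13680/3649 -10960/3649 6 -4 W
4 10 5 -10 -15/2 7 -4 S
5 160/81 32/5 -2992/405 496/405 7 -3 E
6 80/53 80/41 -5880/2173 -1160/2173 6 -3 N
final 6 -4 W

n=0: pose=(5,-4,N); sL=8/5, sR=40/17; mL=-268/85, mR=-36/85; mL+mR=-304/85 → advance -1; mR−mL=232/85 → turn +1·90°
n=1: pose=(5,-5,W); sL=32/9, sR=32/17; mL=-560/153, mR=-400/153; mL+mR=-320/51 → advance -1; mR−mL=160/153 → turn +1·90°
n=2: pose=(6,-5,S); sL=16, sR=80/17; mL=-216/17, mR=-232/17; mL+mR=-448/17 → advance -1; mR−mL=-16/17 → turn -1·90°
n=3: pose=(6,-4,W); sL=160/41, sR=160/89; mL=-13680/3649, mR=-10960/3649; mL+mR=-24640/3649 → advance -1; mR−mL=2720/3649 → turn +1·90°
n=4: pose=(7,-4,S); sL=10, sR=5; mL=-10, mR=-15/2; mL+mR=-35/2 → advance -1; mR−mL=5/2 → turn +1·90°
n=5: pose=(7,-3,E); sL=160/81, sR=32/5; mL=-2992/405, mR=496/405; mL+mR=-832/135 → advance -1; mR−mL=3488/405 → turn +1·90°
n=6: pose=(6,-3,N); sL=80/53, sR=80/41; mL=-5880/2173, mR=-1160/2173; mL+mR=-7040/2173 → advance -1; mR−mL=4720/2173 → turn +1·90°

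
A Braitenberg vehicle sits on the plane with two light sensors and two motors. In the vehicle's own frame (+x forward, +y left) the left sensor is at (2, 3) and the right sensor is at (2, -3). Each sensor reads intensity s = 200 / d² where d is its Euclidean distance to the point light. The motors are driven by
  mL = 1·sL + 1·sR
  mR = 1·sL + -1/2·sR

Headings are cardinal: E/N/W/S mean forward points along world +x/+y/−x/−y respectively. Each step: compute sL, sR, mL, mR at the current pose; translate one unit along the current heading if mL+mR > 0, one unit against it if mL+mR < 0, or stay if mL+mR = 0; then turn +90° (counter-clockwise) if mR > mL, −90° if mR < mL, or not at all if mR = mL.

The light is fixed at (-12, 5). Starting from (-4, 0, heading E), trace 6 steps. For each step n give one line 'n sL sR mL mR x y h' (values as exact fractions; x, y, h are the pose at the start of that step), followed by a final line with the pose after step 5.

n=0: pose=(-4,0,E); sL=25/13, sR=50/41; mL=1675/533, mR=700/533; mL+mR=2375/533 → advance +1; mR−mL=-75/41 → turn -1·90°
n=1: pose=(-3,0,S); sL=200/193, sR=40/17; mL=11120/3281, mR=-460/3281; mL+mR=10660/3281 → advance +1; mR−mL=-60/17 → turn -1·90°
n=2: pose=(-3,-1,W); sL=20/13, sR=100/29; mL=1880/377, mR=-70/377; mL+mR=1810/377 → advance +1; mR−mL=-150/29 → turn -1·90°
n=3: pose=(-4,-1,N); sL=200/41, sR=200/137; mL=35600/5617, mR=23300/5617; mL+mR=58900/5617 → advance +1; mR−mL=-300/137 → turn -1·90°
n=4: pose=(-4,0,E); sL=25/13, sR=50/41; mL=1675/533, mR=700/533; mL+mR=2375/533 → advance +1; mR−mL=-75/41 → turn -1·90°
n=5: pose=(-3,0,S); sL=200/193, sR=40/17; mL=11120/3281, mR=-460/3281; mL+mR=10660/3281 → advance +1; mR−mL=-60/17 → turn -1·90°

0 25/13 50/41 1675/533 700/533 -4 0 E
1 200/193 40/17 11120/3281 -460/3281 -3 0 S
2 20/13 100/29 1880/377 -70/377 -3 -1 W
3 200/41 200/137 35600/5617 23300/5617 -4 -1 N
4 25/13 50/41 1675/533 700/533 -4 0 E
5 200/193 40/17 11120/3281 -460/3281 -3 0 S
final -3 -1 W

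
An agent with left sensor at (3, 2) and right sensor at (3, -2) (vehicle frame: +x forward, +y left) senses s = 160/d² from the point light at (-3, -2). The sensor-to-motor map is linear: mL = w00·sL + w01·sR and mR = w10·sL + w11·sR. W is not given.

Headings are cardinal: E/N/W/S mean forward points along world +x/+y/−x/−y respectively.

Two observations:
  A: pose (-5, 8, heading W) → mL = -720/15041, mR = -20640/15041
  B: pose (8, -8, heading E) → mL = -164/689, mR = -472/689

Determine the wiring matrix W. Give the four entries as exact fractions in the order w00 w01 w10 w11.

1/2 -1 -1/2 -1/2

obs A: pose=(-5,8,W) → sL=160/89, sR=160/169, mL=-720/15041, mR=-20640/15041
obs B: pose=(8,-8,E) → sL=40/53, sR=8/13, mL=-164/689, mR=-472/689
sensor matrix S = [[160/89, 160/169], [40/53, 8/13]]; det S = 312320/797173
solve [mL_A; mL_B] = S·[w00; w01] and [mR_A; mR_B] = S·[w10; w11]:
  w00 = 1/2, w01 = -1, w10 = -1/2, w11 = -1/2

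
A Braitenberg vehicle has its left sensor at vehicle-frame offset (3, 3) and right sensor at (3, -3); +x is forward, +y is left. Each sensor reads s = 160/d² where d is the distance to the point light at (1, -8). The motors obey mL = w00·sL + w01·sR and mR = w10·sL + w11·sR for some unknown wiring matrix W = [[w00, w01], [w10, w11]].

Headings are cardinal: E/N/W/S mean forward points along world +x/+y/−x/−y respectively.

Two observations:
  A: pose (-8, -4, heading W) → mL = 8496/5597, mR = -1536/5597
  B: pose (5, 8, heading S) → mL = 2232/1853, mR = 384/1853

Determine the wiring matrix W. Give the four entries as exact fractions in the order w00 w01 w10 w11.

1 1/2 -1 1

obs A: pose=(-8,-4,W) → sL=32/29, sR=160/193, mL=8496/5597, mR=-1536/5597
obs B: pose=(5,8,S) → sL=80/109, sR=16/17, mL=2232/1853, mR=384/1853
sensor matrix S = [[32/29, 160/193], [80/109, 16/17]]; det S = 4460544/10371241
solve [mL_A; mL_B] = S·[w00; w01] and [mR_A; mR_B] = S·[w10; w11]:
  w00 = 1, w01 = 1/2, w10 = -1, w11 = 1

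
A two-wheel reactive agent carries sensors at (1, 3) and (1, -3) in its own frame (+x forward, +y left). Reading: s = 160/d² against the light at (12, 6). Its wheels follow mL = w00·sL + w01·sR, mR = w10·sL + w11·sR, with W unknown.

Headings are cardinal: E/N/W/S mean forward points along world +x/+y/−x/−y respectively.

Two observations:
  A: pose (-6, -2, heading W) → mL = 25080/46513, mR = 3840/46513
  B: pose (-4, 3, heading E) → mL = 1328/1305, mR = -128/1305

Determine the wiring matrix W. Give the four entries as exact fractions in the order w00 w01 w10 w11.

1 1/2 -1 1

obs A: pose=(-6,-2,W) → sL=80/241, sR=80/193, mL=25080/46513, mR=3840/46513
obs B: pose=(-4,3,E) → sL=32/45, sR=160/261, mL=1328/1305, mR=-128/1305
sensor matrix S = [[80/241, 80/193], [32/45, 160/261]]; det S = -1107968/12139893
solve [mL_A; mL_B] = S·[w00; w01] and [mR_A; mR_B] = S·[w10; w11]:
  w00 = 1, w01 = 1/2, w10 = -1, w11 = 1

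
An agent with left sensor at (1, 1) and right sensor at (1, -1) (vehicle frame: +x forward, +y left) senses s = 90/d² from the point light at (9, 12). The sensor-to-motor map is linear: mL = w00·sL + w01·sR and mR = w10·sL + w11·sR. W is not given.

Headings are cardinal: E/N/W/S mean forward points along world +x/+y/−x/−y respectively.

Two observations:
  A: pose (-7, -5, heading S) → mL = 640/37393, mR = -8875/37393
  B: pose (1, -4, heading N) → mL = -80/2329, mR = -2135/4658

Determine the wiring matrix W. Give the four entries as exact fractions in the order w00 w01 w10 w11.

obs A: pose=(-7,-5,S) → sL=10/61, sR=90/613, mL=640/37393, mR=-8875/37393
obs B: pose=(1,-4,N) → sL=5/17, sR=45/137, mL=-80/2329, mR=-2135/4658
sensor matrix S = [[10/61, 90/613], [5/17, 45/137]]; det S = 928800/87088297
solve [mL_A; mL_B] = S·[w00; w01] and [mR_A; mR_B] = S·[w10; w11]:
  w00 = 1, w01 = -1, w10 = -1, w11 = -1/2

1 -1 -1 -1/2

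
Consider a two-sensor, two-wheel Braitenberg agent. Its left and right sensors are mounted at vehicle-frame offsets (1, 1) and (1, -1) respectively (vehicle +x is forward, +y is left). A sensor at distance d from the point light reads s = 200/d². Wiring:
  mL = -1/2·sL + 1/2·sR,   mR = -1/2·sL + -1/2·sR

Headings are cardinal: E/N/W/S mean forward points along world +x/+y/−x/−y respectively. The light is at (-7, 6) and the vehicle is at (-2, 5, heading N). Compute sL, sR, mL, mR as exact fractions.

25/2 50/9 -125/36 -325/36

left sensor world pos  = (-3, 6); dL² = 16
right sensor world pos = (-1, 6); dR² = 36
sL = 200/16 = 25/2
sR = 200/36 = 50/9
mL = -1/2·sL + 1/2·sR = -125/36
mR = -1/2·sL + -1/2·sR = -325/36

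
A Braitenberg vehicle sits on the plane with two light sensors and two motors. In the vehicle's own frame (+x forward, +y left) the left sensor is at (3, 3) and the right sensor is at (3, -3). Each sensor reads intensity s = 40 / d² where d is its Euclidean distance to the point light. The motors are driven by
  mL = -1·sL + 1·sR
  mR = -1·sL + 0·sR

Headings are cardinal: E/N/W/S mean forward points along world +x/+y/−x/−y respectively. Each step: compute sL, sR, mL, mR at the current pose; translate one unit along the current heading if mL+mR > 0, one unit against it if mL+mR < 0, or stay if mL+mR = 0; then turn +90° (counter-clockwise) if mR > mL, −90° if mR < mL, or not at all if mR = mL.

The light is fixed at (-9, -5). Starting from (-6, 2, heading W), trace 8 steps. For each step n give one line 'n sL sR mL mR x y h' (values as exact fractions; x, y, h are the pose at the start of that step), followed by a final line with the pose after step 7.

n=0: pose=(-6,2,W); sL=5/2, sR=2/5; mL=-21/10, mR=-5/2; mL+mR=-23/5 → advance -1; mR−mL=-2/5 → turn -1·90°
n=1: pose=(-5,2,N); sL=40/101, sR=40/149; mL=-1920/15049, mR=-40/101; mL+mR=-7880/15049 → advance -1; mR−mL=-40/149 → turn -1·90°
n=2: pose=(-5,1,E); sL=4/13, sR=20/29; mL=144/377, mR=-4/13; mL+mR=28/377 → advance +1; mR−mL=-20/29 → turn -1·90°
n=3: pose=(-4,1,S); sL=40/73, sR=40/13; mL=2400/949, mR=-40/73; mL+mR=1880/949 → advance +1; mR−mL=-40/13 → turn -1·90°
n=4: pose=(-4,0,W); sL=5, sR=10/17; mL=-75/17, mR=-5; mL+mR=-160/17 → advance -1; mR−mL=-10/17 → turn -1·90°
n=5: pose=(-3,0,N); sL=40/73, sR=8/29; mL=-576/2117, mR=-40/73; mL+mR=-1736/2117 → advance -1; mR−mL=-8/29 → turn -1·90°
n=6: pose=(-3,-1,E); sL=4/13, sR=20/41; mL=96/533, mR=-4/13; mL+mR=-68/533 → advance -1; mR−mL=-20/41 → turn -1·90°
n=7: pose=(-4,-1,S); sL=8/13, sR=8; mL=96/13, mR=-8/13; mL+mR=88/13 → advance +1; mR−mL=-8 → turn -1·90°

0 5/2 2/5 -21/10 -5/2 -6 2 W
1 40/101 40/149 -1920/15049 -40/101 -5 2 N
2 4/13 20/29 144/377 -4/13 -5 1 E
3 40/73 40/13 2400/949 -40/73 -4 1 S
4 5 10/17 -75/17 -5 -4 0 W
5 40/73 8/29 -576/2117 -40/73 -3 0 N
6 4/13 20/41 96/533 -4/13 -3 -1 E
7 8/13 8 96/13 -8/13 -4 -1 S
final -4 -2 W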